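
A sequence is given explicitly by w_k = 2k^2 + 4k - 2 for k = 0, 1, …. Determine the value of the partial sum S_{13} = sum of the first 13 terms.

1586

Over k = 0..12: Σk = 78, Σk² = 650.
Total = (2)·650 + (4)·78 + (-2)·13 = 1586.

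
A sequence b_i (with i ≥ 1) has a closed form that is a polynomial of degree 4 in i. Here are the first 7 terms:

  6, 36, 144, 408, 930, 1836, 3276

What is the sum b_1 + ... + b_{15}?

1st diffs: 30, 108, 264, 522, 906, 1440.
2nd diffs: 78, 156, 258, 384, 534.
3rd diffs: 78, 102, 126, 150.
4th diffs: 24, 24, 24 (constant).
Newton forward-difference form: b_i = 6 + 30·C(i-1,1) + 78·C(i-1,2) + 78·C(i-1,3) + 24·C(i-1,4).
Continuing: …, 5424, 8478, 12660, 18216, …, b_{15} = 59940.
Summing i = 1..15 (15 terms) gives 217272.

217272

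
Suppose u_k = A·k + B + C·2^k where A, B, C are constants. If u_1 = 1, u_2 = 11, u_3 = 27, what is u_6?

207

At k = 1, 2, 3: A + B + 2C = 1; 2A + B + 4C = 11; 3A + B + 8C = 27.
Subtracting the first from the second: A + 2C = 10.
Subtracting the second from the third: A + 4C = 16.
Solving: C = 3, A = 4, then B = -9.
So u_k = 4·k + (-9) + 3·2^k; at k=6 this is 207.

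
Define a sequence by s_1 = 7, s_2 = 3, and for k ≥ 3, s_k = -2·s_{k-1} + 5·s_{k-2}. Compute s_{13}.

Iterate the recurrence:
s_3 = 29; s_4 = -43; s_5 = 231; …; s_{10} = -100717; s_{11} = 348189; s_{12} = -1199963; s_{13} = 4140871.

4140871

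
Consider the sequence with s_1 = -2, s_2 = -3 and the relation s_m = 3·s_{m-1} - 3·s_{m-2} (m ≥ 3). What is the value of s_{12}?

-729

s_3 = -3, s_4 = 0, s_5 = 9, s_6 = 27, s_7 = 54, s_8 = 81, s_9 = 81, s_{10} = 0, s_{11} = -243, s_{12} = -729.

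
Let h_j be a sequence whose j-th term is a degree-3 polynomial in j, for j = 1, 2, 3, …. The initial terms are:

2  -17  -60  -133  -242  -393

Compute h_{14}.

-3833

1st diffs: -19, -43, -73, -109, -151.
2nd diffs: -24, -30, -36, -42.
3rd diffs: -6, -6, -6 (constant).
Newton forward-difference form: h_j = 2 + (-19)·C(j-1,1) + (-24)·C(j-1,2) + (-6)·C(j-1,3).
At j = 14: j-1 = 13, so h_{14} = 2 - 247 - 1872 - 1716 = -3833.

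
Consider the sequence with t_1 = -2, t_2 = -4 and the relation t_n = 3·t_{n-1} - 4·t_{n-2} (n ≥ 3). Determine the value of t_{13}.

Iterate the recurrence:
t_3 = -4, t_4 = 4, t_5 = 28, …, t_{10} = -1084, t_{11} = -1828, t_{12} = -1148, t_{13} = 3868.

3868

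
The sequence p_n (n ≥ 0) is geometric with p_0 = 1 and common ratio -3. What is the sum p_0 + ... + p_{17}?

p_n = 1·(-3)^(n-0).
S = 1·((-3)^18 - 1)/(-3 - 1) = 1·(387420489 - 1)/(-4) = -96855122.

-96855122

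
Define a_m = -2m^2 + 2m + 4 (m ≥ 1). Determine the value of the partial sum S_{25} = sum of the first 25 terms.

-10300

Over m = 1..25: Σm = 325, Σm² = 5525.
Total = (-2)·5525 + (2)·325 + (4)·25 = -10300.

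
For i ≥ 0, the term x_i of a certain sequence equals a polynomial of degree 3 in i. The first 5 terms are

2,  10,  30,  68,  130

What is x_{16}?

1st diffs: 8, 20, 38, 62.
2nd diffs: 12, 18, 24.
3rd diffs: 6, 6 (constant).
Newton forward-difference form: x_i = 2 + 8·C(i,1) + 12·C(i,2) + 6·C(i,3).
At i = 16: i = 16, so x_{16} = 2 + 128 + 1440 + 3360 = 4930.

4930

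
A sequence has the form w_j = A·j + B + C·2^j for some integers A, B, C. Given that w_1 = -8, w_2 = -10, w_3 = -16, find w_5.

Plug in j = 1, 2, 3: A + B + 2C = -8; 2A + B + 4C = -10; 3A + B + 8C = -16.
Subtracting the first from the second: A + 2C = -2.
Subtracting the second from the third: A + 4C = -6.
Solving: C = -2, A = 2, then B = -6.
So w_j = 2·j + (-6) + (-2)·2^j; at j=5 this is -60.

-60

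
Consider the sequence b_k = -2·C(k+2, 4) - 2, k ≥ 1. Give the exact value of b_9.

-662

C(11, 4) = 330, so b_9 = -662.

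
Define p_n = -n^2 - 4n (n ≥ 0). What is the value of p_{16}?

p_{16} = -1·16^2 - 4·16 = -320.

-320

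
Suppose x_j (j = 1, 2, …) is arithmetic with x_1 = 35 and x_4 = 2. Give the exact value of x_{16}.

Common difference d = (2 - 35) / (4 - 1) = -11.
x_j = 35 + (j - 1)·(-11).
x_{16} = 35 + 15·(-11) = -130.

-130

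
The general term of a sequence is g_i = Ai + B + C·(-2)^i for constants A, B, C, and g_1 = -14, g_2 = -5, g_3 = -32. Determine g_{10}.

2011

The three given values yield: A + B - 2C = -14; 2A + B + 4C = -5; 3A + B - 8C = -32.
Subtracting the first from the second: A + 6C = 9.
Subtracting the second from the third: A - 12C = -27.
Solving: C = 2, A = -3, then B = -7.
Hence g_{10} = -3·10 + (-7) + 2·1024 = 2011.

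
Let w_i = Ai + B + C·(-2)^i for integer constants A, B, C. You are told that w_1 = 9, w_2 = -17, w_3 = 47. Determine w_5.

175

The three given values yield: A + B - 2C = 9; 2A + B + 4C = -17; 3A + B - 8C = 47.
Subtracting the first from the second: A + 6C = -26.
Subtracting the second from the third: A - 12C = 64.
Solving: C = -5, A = 4, then B = -5.
Hence w_5 = 4·5 + (-5) + (-5)·(-32) = 175.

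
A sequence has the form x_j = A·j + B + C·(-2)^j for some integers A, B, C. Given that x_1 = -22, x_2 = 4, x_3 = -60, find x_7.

At j = 1, 2, 3: A + B - 2C = -22; 2A + B + 4C = 4; 3A + B - 8C = -60.
Subtracting the first from the second: A + 6C = 26.
Subtracting the second from the third: A - 12C = -64.
Solving: C = 5, A = -4, then B = -8.
Therefore x_7 = -28 + (-8) + 5·(-128) = -676.

-676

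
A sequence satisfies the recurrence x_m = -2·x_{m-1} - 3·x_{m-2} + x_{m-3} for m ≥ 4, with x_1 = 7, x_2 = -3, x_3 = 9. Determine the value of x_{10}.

-651

x_4 = -2  x_5 = -26  x_6 = 67  x_7 = -58  x_8 = -111  x_9 = 463  x_{10} = -651.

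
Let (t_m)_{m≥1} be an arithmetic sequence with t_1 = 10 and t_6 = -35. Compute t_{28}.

-233

Common difference d = (-35 - 10) / (6 - 1) = -9.
t_m = 10 + (m - 1)·(-9).
t_{28} = 10 + 27·(-9) = -233.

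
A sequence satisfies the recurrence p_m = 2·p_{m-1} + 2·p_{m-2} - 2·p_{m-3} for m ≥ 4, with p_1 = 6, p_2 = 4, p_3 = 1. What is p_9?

Compute successive terms:
p_4 = -2  p_5 = -10  p_6 = -26  p_7 = -68  p_8 = -168  p_9 = -420.

-420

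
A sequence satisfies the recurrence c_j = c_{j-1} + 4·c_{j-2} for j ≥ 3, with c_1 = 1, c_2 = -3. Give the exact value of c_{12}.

Step forward from the initial values:
c_3 = 1, c_4 = -11, c_5 = -7, c_6 = -51, c_7 = -79, c_8 = -283, c_9 = -599, c_{10} = -1731, c_{11} = -4127, c_{12} = -11051.

-11051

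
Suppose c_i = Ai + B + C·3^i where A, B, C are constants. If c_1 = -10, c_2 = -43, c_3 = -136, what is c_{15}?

The three given values yield: A + B + 3C = -10; 2A + B + 9C = -43; 3A + B + 27C = -136.
Subtracting the first from the second: A + 6C = -33.
Subtracting the second from the third: A + 18C = -93.
Solving: C = -5, A = -3, then B = 8.
Therefore c_{15} = -45 + 8 + (-5)·14348907 = -71744572.

-71744572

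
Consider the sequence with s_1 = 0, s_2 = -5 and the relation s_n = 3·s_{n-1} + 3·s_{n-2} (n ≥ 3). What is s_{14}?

-36482805

Compute successive terms:
s_3 = -15;  s_4 = -60;  s_5 = -225;  …;  s_{11} = -669465;  s_{12} = -2538135;  s_{13} = -9622800;  s_{14} = -36482805.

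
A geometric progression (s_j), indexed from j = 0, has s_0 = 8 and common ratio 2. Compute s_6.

512

s_j = 8·2^(j-0).
s_6 = 8·2^6 = 512.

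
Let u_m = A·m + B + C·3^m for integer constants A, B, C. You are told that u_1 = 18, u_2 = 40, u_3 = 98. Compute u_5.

754

Write the equations: A + B + 3C = 18; 2A + B + 9C = 40; 3A + B + 27C = 98.
Subtracting the first from the second: A + 6C = 22.
Subtracting the second from the third: A + 18C = 58.
Solving: C = 3, A = 4, then B = 5.
So u_m = 4·m + 5 + 3·3^m; at m=5 this is 754.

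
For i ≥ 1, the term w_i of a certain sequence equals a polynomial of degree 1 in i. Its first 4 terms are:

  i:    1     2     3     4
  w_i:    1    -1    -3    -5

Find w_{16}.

1st diffs: -2, -2, -2 (constant).
So w_i = -2i + 3.
Evaluating at i = 16 gives w_{16} = -29.

-29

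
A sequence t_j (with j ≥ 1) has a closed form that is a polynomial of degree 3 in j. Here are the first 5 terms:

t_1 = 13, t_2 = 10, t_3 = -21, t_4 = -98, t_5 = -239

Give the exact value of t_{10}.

1st diffs: -3, -31, -77, -141.
2nd diffs: -28, -46, -64.
3rd diffs: -18, -18 (constant).
Newton forward-difference form: t_j = 13 + (-3)·C(j-1,1) + (-28)·C(j-1,2) + (-18)·C(j-1,3).
At j = 10: j-1 = 9, so t_{10} = 13 - 27 - 1008 - 1512 = -2534.

-2534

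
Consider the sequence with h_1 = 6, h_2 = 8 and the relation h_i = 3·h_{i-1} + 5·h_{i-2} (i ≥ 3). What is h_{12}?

19800142

Iterate the recurrence:
h_3 = 54;  h_4 = 202;  h_5 = 876;  h_6 = 3638;  h_7 = 15294;  h_8 = 64072;  h_9 = 268686;  h_{10} = 1126418;  h_{11} = 4722684;  h_{12} = 19800142.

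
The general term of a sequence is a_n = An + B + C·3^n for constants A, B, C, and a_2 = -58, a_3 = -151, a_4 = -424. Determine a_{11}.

-885775

Plug in n = 2, 3, 4: 2A + B + 9C = -58; 3A + B + 27C = -151; 4A + B + 81C = -424.
Subtracting the first from the second: A + 18C = -93.
Subtracting the second from the third: A + 54C = -273.
Solving: C = -5, A = -3, then B = -7.
Therefore a_{11} = -33 + (-7) + (-5)·177147 = -885775.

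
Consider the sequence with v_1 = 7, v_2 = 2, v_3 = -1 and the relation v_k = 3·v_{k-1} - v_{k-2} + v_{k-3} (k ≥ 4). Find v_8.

Step forward from the initial values:
v_4 = 2;  v_5 = 9;  v_6 = 24;  v_7 = 65;  v_8 = 180.

180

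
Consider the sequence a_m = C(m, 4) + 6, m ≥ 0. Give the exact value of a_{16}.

C(16, 4) = 1820, so a_{16} = 1826.

1826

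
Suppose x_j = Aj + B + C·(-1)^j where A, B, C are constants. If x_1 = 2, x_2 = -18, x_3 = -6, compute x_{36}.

Plug in j = 1, 2, 3: A + B - C = 2; 2A + B + C = -18; 3A + B - C = -6.
Subtracting the first from the second: A + 2C = -20.
Subtracting the second from the third: A - 2C = 12.
Solving: C = -8, A = -4, then B = -2.
So x_j = -4·j + (-2) + (-8)·(-1)^j; at j=36 this is -154.

-154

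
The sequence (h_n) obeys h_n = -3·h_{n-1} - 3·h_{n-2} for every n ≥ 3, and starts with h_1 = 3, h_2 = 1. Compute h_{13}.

2187

h_3 = -12  h_4 = 33  h_5 = -63  …  h_{10} = -891  h_{11} = 1701  h_{12} = -2430  h_{13} = 2187.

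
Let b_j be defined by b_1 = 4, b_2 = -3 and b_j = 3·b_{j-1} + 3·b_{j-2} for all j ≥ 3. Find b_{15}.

Iterate the recurrence:
b_3 = 3;  b_4 = 0;  b_5 = 9;  …;  b_{12} = 83835;  b_{13} = 317844;  b_{14} = 1205037;  b_{15} = 4568643.

4568643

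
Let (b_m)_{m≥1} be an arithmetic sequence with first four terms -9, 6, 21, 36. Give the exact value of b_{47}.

681

Common difference d = 15.
b_m = -9 + (m - 1)·15.
b_{47} = -9 + 46·15 = 681.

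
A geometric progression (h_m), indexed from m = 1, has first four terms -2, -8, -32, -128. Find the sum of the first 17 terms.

-11453246122

Common ratio r = 4.
h_m = (-2)·4^(m-1).
S = (-2)·(4^17 - 1)/(4 - 1) = (-2)·(17179869184 - 1)/(3) = -11453246122.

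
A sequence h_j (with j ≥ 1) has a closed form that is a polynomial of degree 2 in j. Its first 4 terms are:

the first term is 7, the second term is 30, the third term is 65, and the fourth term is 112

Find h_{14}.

1242

1st diffs: 23, 35, 47.
2nd diffs: 12, 12 (constant).
Newton forward-difference form: h_j = 7 + 23·C(j-1,1) + 12·C(j-1,2).
At j = 14: j-1 = 13, so h_{14} = 7 + 299 + 936 = 1242.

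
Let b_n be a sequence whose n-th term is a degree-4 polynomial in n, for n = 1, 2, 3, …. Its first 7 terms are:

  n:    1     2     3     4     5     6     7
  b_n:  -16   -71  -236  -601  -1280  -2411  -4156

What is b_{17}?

-108176

1st diffs: -55, -165, -365, -679, -1131, -1745.
2nd diffs: -110, -200, -314, -452, -614.
3rd diffs: -90, -114, -138, -162.
4th diffs: -24, -24, -24 (constant).
Newton forward-difference form: b_n = -16 + (-55)·C(n-1,1) + (-110)·C(n-1,2) + (-90)·C(n-1,3) + (-24)·C(n-1,4).
At n = 17: n-1 = 16, so b_{17} = -16 - 880 - 13200 - 50400 - 43680 = -108176.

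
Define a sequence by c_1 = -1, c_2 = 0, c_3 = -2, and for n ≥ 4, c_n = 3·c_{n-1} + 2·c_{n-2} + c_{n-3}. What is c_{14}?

-2726752

Applying the relation repeatedly:
c_4 = -7  c_5 = -25  c_6 = -91  …  c_{11} = -57131  c_{12} = -207235  c_{13} = -751717  c_{14} = -2726752.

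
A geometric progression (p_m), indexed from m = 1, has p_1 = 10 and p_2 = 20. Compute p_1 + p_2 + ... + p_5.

Common ratio r = 2.
p_m = 10·2^(m-1).
S = 10·(2^5 - 1)/(2 - 1) = 10·(32 - 1)/(1) = 310.

310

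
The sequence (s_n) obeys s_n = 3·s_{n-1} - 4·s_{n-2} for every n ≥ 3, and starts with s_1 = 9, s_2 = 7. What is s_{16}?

Iterate the recurrence:
s_3 = -15  s_4 = -73  s_5 = -159  …  s_{13} = -40671  s_{14} = -74873  s_{15} = -61935  s_{16} = 113687.

113687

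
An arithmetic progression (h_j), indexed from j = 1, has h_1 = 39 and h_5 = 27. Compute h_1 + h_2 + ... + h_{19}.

228

Common difference d = (27 - 39) / (5 - 1) = -3.
h_j = 39 + (j - 1)·(-3).
h_{19} = -15; S = 19·(39 + (-15))/2 = 228.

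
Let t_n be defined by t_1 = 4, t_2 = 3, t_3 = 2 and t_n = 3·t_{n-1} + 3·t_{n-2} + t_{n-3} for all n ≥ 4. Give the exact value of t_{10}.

t_4 = 19, t_5 = 66, t_6 = 257, t_7 = 988, t_8 = 3801, t_9 = 14624, t_{10} = 56263.

56263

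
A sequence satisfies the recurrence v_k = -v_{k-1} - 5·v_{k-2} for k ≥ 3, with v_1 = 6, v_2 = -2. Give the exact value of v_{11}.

Step forward from the initial values:
v_3 = -28; v_4 = 38; v_5 = 102; v_6 = -292; v_7 = -218; v_8 = 1678; v_9 = -588; v_{10} = -7802; v_{11} = 10742.

10742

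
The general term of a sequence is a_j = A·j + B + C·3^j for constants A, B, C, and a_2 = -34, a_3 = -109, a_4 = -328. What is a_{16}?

-172186924

At j = 2, 3, 4: 2A + B + 9C = -34; 3A + B + 27C = -109; 4A + B + 81C = -328.
Subtracting the first from the second: A + 18C = -75.
Subtracting the second from the third: A + 54C = -219.
Solving: C = -4, A = -3, then B = 8.
Therefore a_{16} = -48 + 8 + (-4)·43046721 = -172186924.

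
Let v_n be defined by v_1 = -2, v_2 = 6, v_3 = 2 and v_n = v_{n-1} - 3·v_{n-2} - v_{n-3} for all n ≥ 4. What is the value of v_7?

v_4 = -14, v_5 = -26, v_6 = 14, v_7 = 106.

106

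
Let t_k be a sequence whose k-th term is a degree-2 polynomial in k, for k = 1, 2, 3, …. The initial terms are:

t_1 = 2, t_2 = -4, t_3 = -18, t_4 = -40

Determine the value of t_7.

1st diffs: -6, -14, -22.
2nd diffs: -8, -8 (constant).
So t_k = -4k^2 + 6k.
Evaluating at k = 7 gives t_7 = -154.

-154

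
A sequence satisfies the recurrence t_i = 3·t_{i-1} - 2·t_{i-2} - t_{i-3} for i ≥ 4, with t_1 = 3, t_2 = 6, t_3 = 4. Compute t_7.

-152

t_4 = -3; t_5 = -23; t_6 = -67; t_7 = -152.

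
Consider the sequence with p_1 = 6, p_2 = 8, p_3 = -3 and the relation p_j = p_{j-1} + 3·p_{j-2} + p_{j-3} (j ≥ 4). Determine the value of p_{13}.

Applying the relation repeatedly:
p_4 = 27;  p_5 = 26;  p_6 = 104;  p_7 = 209;  p_8 = 547;  p_9 = 1278;  p_{10} = 3128;  p_{11} = 7509;  p_{12} = 18171;  p_{13} = 43826.

43826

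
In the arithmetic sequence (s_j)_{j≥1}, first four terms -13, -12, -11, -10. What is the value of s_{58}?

44

Common difference d = 1.
s_j = -13 + (j - 1)·1.
s_{58} = -13 + 57·1 = 44.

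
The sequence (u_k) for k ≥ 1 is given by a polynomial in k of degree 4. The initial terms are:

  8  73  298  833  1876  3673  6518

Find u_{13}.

68108

1st diffs: 65, 225, 535, 1043, 1797, 2845.
2nd diffs: 160, 310, 508, 754, 1048.
3rd diffs: 150, 198, 246, 294.
4th diffs: 48, 48, 48 (constant).
Newton forward-difference form: u_k = 8 + 65·C(k-1,1) + 160·C(k-1,2) + 150·C(k-1,3) + 48·C(k-1,4).
At k = 13: k-1 = 12, so u_{13} = 8 + 780 + 10560 + 33000 + 23760 = 68108.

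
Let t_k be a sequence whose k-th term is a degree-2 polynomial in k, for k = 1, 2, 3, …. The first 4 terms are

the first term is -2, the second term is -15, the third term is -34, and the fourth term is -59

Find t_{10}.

-335

1st diffs: -13, -19, -25.
2nd diffs: -6, -6 (constant).
Newton forward-difference form: t_k = -2 + (-13)·C(k-1,1) + (-6)·C(k-1,2).
At k = 10: k-1 = 9, so t_{10} = -2 - 117 - 216 = -335.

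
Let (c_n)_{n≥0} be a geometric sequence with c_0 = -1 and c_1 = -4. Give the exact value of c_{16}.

Common ratio r = 4.
c_n = (-1)·4^(n-0).
c_{16} = (-1)·4^16 = -4294967296.

-4294967296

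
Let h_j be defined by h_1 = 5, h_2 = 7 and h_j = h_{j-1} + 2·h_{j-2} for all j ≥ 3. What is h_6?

Compute successive terms:
h_3 = 17  h_4 = 31  h_5 = 65  h_6 = 127.
(Characteristic roots are 2 and -1.)

127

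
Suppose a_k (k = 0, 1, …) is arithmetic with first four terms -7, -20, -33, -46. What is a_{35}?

Common difference d = -13.
a_k = -7 + (k - 0)·(-13).
a_{35} = -7 + 35·(-13) = -462.

-462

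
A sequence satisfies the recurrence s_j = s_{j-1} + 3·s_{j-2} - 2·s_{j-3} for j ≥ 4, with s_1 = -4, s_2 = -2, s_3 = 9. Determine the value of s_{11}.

Applying the relation repeatedly:
s_4 = 11  s_5 = 42  s_6 = 57  s_7 = 161  s_8 = 248  s_9 = 617  s_{10} = 1039  s_{11} = 2394.

2394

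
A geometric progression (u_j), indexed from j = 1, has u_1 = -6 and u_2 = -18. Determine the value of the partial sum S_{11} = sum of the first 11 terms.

Common ratio r = 3.
u_j = (-6)·3^(j-1).
S = (-6)·(3^11 - 1)/(3 - 1) = (-6)·(177147 - 1)/(2) = -531438.

-531438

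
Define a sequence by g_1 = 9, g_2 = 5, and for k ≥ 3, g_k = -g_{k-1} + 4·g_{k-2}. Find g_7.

Applying the relation repeatedly:
g_3 = 31; g_4 = -11; g_5 = 135; g_6 = -179; g_7 = 719.

719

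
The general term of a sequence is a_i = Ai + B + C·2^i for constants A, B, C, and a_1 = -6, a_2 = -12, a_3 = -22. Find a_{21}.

-4194346

Plug in i = 1, 2, 3: A + B + 2C = -6; 2A + B + 4C = -12; 3A + B + 8C = -22.
Subtracting the first from the second: A + 2C = -6.
Subtracting the second from the third: A + 4C = -10.
Solving: C = -2, A = -2, then B = 0.
Hence a_{21} = -2·21 + 0 + (-2)·2097152 = -4194346.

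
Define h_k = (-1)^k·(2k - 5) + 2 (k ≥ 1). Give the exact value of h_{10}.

(-1)^10 = 1; 2k - 5 at k=10 is 15; so h_{10} = 17.

17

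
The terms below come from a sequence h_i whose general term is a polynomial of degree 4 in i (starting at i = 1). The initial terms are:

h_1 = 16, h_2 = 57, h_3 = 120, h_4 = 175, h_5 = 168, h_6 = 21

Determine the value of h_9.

1st diffs: 41, 63, 55, -7, -147.
2nd diffs: 22, -8, -62, -140.
3rd diffs: -30, -54, -78.
4th diffs: -24, -24 (constant).
Newton forward-difference form: h_i = 16 + 41·C(i-1,1) + 22·C(i-1,2) + (-30)·C(i-1,3) + (-24)·C(i-1,4).
At i = 9: i-1 = 8, so h_9 = 16 + 328 + 616 - 1680 - 1680 = -2400.

-2400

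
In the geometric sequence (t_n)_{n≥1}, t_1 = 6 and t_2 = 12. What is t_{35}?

103079215104

Common ratio r = 2.
t_n = 6·2^(n-1).
t_{35} = 6·2^34 = 103079215104.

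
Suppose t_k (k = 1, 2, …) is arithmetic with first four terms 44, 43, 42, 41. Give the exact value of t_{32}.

13

Common difference d = -1.
t_k = 44 + (k - 1)·(-1).
t_{32} = 44 + 31·(-1) = 13.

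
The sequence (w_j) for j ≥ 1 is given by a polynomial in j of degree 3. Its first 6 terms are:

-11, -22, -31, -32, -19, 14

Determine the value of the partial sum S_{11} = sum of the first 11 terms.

1584

1st diffs: -11, -9, -1, 13, 33.
2nd diffs: 2, 8, 14, 20.
3rd diffs: 6, 6, 6 (constant).
So w_j = j^3 - 5j^2 - 3j - 4.
Continuing: …, 73, 164, 293, 466, …, w_{11} = 689.
Summing j = 1..11 (11 terms) gives 1584.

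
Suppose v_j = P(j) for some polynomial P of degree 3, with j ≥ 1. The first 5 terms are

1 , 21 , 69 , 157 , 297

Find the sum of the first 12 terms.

1st diffs: 20, 48, 88, 140.
2nd diffs: 28, 40, 52.
3rd diffs: 12, 12 (constant).
So v_j = 2j^3 + 2j^2 - 3.
Continuing: …, 501, 781, 1149, 1617, …, v_{12} = 3741.
Summing j = 1..12 (12 terms) gives 13432.

13432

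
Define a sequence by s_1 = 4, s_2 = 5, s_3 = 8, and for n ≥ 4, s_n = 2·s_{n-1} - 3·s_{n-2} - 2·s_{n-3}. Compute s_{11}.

-1576

Applying the relation repeatedly:
s_4 = -7;  s_5 = -48;  s_6 = -91;  s_7 = -24;  s_8 = 321;  s_9 = 896;  s_{10} = 877;  s_{11} = -1576.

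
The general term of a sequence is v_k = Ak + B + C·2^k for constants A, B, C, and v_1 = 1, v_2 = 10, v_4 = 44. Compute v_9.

Plug in k = 1, 2, 4: A + B + 2C = 1; 2A + B + 4C = 10; 4A + B + 16C = 44.
Subtracting the first from the second: A + 2C = 9.
Subtracting the second from the third: 2A + 12C = 34.
Solving: C = 2, A = 5, then B = -8.
So v_k = 5·k + (-8) + 2·2^k; at k=9 this is 1061.

1061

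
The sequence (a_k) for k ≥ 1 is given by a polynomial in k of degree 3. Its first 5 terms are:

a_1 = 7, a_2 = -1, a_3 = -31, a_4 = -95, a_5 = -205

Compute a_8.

-931

1st diffs: -8, -30, -64, -110.
2nd diffs: -22, -34, -46.
3rd diffs: -12, -12 (constant).
Newton forward-difference form: a_k = 7 + (-8)·C(k-1,1) + (-22)·C(k-1,2) + (-12)·C(k-1,3).
At k = 8: k-1 = 7, so a_8 = 7 - 56 - 462 - 420 = -931.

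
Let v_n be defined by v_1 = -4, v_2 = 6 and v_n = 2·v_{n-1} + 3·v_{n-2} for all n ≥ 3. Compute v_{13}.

Applying the relation repeatedly:
v_3 = 0; v_4 = 18; v_5 = 36; …; v_{10} = 9846; v_{11} = 29520; v_{12} = 88578; v_{13} = 265716.
(Characteristic roots are 3 and -1.)

265716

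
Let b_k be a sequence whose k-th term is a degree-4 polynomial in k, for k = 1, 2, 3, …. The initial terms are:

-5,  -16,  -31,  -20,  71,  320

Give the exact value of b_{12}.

1st diffs: -11, -15, 11, 91, 249.
2nd diffs: -4, 26, 80, 158.
3rd diffs: 30, 54, 78.
4th diffs: 24, 24 (constant).
Newton forward-difference form: b_k = -5 + (-11)·C(k-1,1) + (-4)·C(k-1,2) + 30·C(k-1,3) + 24·C(k-1,4).
At k = 12: k-1 = 11, so b_{12} = -5 - 121 - 220 + 4950 + 7920 = 12524.

12524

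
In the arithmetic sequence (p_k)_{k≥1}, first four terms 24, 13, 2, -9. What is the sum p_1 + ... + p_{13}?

-546

Common difference d = -11.
p_k = 24 + (k - 1)·(-11).
p_{13} = -108; S = 13·(24 + (-108))/2 = -546.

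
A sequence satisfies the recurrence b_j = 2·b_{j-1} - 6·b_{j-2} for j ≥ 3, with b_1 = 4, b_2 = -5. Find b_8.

Iterate the recurrence:
b_3 = -34  b_4 = -38  b_5 = 128  b_6 = 484  b_7 = 200  b_8 = -2504.

-2504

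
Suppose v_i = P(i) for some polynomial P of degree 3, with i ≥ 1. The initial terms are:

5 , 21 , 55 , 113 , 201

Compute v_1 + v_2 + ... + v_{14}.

1st diffs: 16, 34, 58, 88.
2nd diffs: 18, 24, 30.
3rd diffs: 6, 6 (constant).
Newton forward-difference form: v_i = 5 + 16·C(i-1,1) + 18·C(i-1,2) + 6·C(i-1,3).
Continuing: …, 325, 491, 705, 973, …, v_{14} = 3333.
Summing i = 1..14 (14 terms) gives 14084.

14084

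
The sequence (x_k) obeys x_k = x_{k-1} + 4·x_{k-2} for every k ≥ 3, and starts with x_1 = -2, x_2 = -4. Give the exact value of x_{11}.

-21036

Iterate the recurrence:
x_3 = -12; x_4 = -28; x_5 = -76; x_6 = -188; x_7 = -492; x_8 = -1244; x_9 = -3212; x_{10} = -8188; x_{11} = -21036.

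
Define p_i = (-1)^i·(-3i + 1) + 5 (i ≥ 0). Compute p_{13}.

43

(-1)^13 = -1; -3i + 1 at i=13 is -38; so p_{13} = 43.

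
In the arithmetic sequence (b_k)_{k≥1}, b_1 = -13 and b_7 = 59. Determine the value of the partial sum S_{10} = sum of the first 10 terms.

410

Common difference d = (59 - (-13)) / (7 - 1) = 12.
b_k = -13 + (k - 1)·12.
b_{10} = 95; S = 10·(-13 + 95)/2 = 410.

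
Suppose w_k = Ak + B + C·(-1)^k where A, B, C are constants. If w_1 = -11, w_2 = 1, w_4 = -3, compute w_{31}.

Plug in k = 1, 2, 4: A + B - C = -11; 2A + B + C = 1; 4A + B + C = -3.
Subtracting the first from the second: A + 2C = 12.
Subtracting the second from the third: 2A = -4.
Solving: C = 7, A = -2, then B = -2.
Therefore w_{31} = -62 + (-2) + 7·(-1) = -71.

-71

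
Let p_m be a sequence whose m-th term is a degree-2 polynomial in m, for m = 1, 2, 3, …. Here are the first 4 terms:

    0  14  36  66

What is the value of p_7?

204

1st diffs: 14, 22, 30.
2nd diffs: 8, 8 (constant).
Newton forward-difference form: p_m = 14·C(m-1,1) + 8·C(m-1,2).
At m = 7: m-1 = 6, so p_7 = 84 + 120 = 204.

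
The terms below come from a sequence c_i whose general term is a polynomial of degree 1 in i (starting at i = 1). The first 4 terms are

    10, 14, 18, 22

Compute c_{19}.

1st diffs: 4, 4, 4 (constant).
So c_i = 4i + 6.
Evaluating at i = 19 gives c_{19} = 82.

82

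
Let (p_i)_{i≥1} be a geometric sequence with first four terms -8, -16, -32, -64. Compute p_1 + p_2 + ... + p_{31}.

-17179869176

Common ratio r = 2.
p_i = (-8)·2^(i-1).
S = (-8)·(2^31 - 1)/(2 - 1) = (-8)·(2147483648 - 1)/(1) = -17179869176.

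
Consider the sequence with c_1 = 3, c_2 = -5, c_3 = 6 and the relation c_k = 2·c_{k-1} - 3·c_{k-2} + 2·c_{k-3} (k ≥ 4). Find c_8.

-31

c_4 = 33  c_5 = 38  c_6 = -11  c_7 = -70  c_8 = -31.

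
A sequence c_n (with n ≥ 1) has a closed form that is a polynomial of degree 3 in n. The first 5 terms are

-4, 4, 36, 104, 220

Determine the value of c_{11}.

2596

1st diffs: 8, 32, 68, 116.
2nd diffs: 24, 36, 48.
3rd diffs: 12, 12 (constant).
So c_n = 2n^3 - 6n.
Evaluating at n = 11 gives c_{11} = 2596.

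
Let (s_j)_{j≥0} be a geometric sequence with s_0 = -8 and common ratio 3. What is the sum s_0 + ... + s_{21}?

-125524238432

s_j = (-8)·3^(j-0).
S = (-8)·(3^22 - 1)/(3 - 1) = (-8)·(31381059609 - 1)/(2) = -125524238432.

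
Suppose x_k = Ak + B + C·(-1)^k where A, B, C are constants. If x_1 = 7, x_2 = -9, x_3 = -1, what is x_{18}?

-73

At k = 1, 2, 3: A + B - C = 7; 2A + B + C = -9; 3A + B - C = -1.
Subtracting the first from the second: A + 2C = -16.
Subtracting the second from the third: A - 2C = 8.
Solving: C = -6, A = -4, then B = 5.
Hence x_{18} = -4·18 + 5 + (-6)·1 = -73.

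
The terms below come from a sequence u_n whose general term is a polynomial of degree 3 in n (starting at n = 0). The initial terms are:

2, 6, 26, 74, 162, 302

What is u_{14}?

1st diffs: 4, 20, 48, 88, 140.
2nd diffs: 16, 28, 40, 52.
3rd diffs: 12, 12, 12 (constant).
Newton forward-difference form: u_n = 2 + 4·C(n,1) + 16·C(n,2) + 12·C(n,3).
At n = 14: n = 14, so u_{14} = 2 + 56 + 1456 + 4368 = 5882.

5882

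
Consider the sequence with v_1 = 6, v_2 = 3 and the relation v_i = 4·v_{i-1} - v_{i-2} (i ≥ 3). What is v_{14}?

Iterate the recurrence:
v_3 = 6; v_4 = 21; v_5 = 78; …; v_{11} = 210678; v_{12} = 786261; v_{13} = 2934366; v_{14} = 10951203.

10951203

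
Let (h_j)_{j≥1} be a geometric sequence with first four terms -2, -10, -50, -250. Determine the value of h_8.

-156250

Common ratio r = 5.
h_j = (-2)·5^(j-1).
h_8 = (-2)·5^7 = -156250.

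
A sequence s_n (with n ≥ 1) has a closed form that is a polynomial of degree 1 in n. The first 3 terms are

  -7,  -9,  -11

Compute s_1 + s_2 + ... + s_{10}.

-160

1st diffs: -2, -2 (constant).
So s_n = -2n - 5.
Continuing: …, -13, -15, -17, -19, …, s_{10} = -25.
Summing n = 1..10 (10 terms) gives -160.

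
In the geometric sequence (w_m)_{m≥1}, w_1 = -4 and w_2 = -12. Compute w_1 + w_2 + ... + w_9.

Common ratio r = 3.
w_m = (-4)·3^(m-1).
S = (-4)·(3^9 - 1)/(3 - 1) = (-4)·(19683 - 1)/(2) = -39364.

-39364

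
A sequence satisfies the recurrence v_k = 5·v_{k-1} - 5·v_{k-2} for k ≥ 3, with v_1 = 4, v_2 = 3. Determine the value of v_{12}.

Step forward from the initial values:
v_3 = -5; v_4 = -40; v_5 = -175; v_6 = -675; v_7 = -2500; v_8 = -9125; v_9 = -33125; v_{10} = -120000; v_{11} = -434375; v_{12} = -1571875.

-1571875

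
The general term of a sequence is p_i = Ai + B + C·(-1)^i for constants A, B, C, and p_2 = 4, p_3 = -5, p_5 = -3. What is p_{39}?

Plug in i = 2, 3, 5: 2A + B + C = 4; 3A + B - C = -5; 5A + B - C = -3.
Subtracting the first from the second: A - 2C = -9.
Subtracting the second from the third: 2A = 2.
Solving: C = 5, A = 1, then B = -3.
Therefore p_{39} = 39 + (-3) + 5·(-1) = 31.

31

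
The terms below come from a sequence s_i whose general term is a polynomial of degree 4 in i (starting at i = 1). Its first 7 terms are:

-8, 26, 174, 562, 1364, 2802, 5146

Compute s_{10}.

1st diffs: 34, 148, 388, 802, 1438, 2344.
2nd diffs: 114, 240, 414, 636, 906.
3rd diffs: 126, 174, 222, 270.
4th diffs: 48, 48, 48 (constant).
So s_i = 2i^4 + i^3 + i^2 - 6i - 6.
Evaluating at i = 10 gives s_{10} = 21034.

21034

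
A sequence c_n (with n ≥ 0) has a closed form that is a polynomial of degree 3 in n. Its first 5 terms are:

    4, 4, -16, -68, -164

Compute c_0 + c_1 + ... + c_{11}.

1st diffs: 0, -20, -52, -96.
2nd diffs: -20, -32, -44.
3rd diffs: -12, -12 (constant).
Newton forward-difference form: c_n = 4 + (-20)·C(n,2) + (-12)·C(n,3).
Continuing: …, -316, -536, -836, -1228, …, c_{11} = -3076.
Summing n = 0..11 (12 terms) gives -10292.

-10292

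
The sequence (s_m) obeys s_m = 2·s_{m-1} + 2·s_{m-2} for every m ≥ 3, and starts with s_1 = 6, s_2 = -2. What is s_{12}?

Iterate the recurrence:
s_3 = 8;  s_4 = 12;  s_5 = 40;  s_6 = 104;  s_7 = 288;  s_8 = 784;  s_9 = 2144;  s_{10} = 5856;  s_{11} = 16000;  s_{12} = 43712.

43712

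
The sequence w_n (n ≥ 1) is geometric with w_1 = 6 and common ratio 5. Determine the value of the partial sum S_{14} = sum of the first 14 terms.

w_n = 6·5^(n-1).
S = 6·(5^14 - 1)/(5 - 1) = 6·(6103515625 - 1)/(4) = 9155273436.

9155273436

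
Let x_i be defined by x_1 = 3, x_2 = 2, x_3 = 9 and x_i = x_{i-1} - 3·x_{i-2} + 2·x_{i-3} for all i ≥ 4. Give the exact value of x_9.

-79

x_4 = 9; x_5 = -14; x_6 = -23; x_7 = 37; x_8 = 78; x_9 = -79.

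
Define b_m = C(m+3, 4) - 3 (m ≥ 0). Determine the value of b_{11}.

998

C(14, 4) = 1001, so b_{11} = 998.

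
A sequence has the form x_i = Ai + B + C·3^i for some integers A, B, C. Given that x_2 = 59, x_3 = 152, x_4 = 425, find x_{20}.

17433922073

Plug in i = 2, 3, 4: 2A + B + 9C = 59; 3A + B + 27C = 152; 4A + B + 81C = 425.
Subtracting the first from the second: A + 18C = 93.
Subtracting the second from the third: A + 54C = 273.
Solving: C = 5, A = 3, then B = 8.
Hence x_{20} = 3·20 + 8 + 5·3486784401 = 17433922073.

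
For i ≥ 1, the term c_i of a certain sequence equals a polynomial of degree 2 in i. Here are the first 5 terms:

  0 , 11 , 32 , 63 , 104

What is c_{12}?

1st diffs: 11, 21, 31, 41.
2nd diffs: 10, 10, 10 (constant).
Newton forward-difference form: c_i = 11·C(i-1,1) + 10·C(i-1,2).
At i = 12: i-1 = 11, so c_{12} = 121 + 550 = 671.

671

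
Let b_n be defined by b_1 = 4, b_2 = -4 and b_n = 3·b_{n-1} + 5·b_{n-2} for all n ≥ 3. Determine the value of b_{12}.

Iterate the recurrence:
b_3 = 8, b_4 = 4, b_5 = 52, b_6 = 176, b_7 = 788, b_8 = 3244, b_9 = 13672, b_{10} = 57236, b_{11} = 240068, b_{12} = 1006384.

1006384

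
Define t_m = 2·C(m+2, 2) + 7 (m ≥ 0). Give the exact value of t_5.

C(7, 2) = 21, so t_5 = 49.

49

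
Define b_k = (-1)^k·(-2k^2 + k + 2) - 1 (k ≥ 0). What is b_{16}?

(-1)^16 = 1; -2k^2 + k + 2 at k=16 is -494; so b_{16} = -495.

-495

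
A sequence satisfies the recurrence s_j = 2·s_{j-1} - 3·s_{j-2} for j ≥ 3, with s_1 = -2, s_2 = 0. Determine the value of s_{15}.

-786

s_3 = 6; s_4 = 12; s_5 = 6; …; s_{12} = -132; s_{13} = -1578; s_{14} = -2760; s_{15} = -786.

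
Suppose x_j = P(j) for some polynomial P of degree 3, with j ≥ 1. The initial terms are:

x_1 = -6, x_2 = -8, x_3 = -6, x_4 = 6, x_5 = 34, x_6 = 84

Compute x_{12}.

1182

1st diffs: -2, 2, 12, 28, 50.
2nd diffs: 4, 10, 16, 22.
3rd diffs: 6, 6, 6 (constant).
Newton forward-difference form: x_j = -6 + (-2)·C(j-1,1) + 4·C(j-1,2) + 6·C(j-1,3).
At j = 12: j-1 = 11, so x_{12} = -6 - 22 + 220 + 990 = 1182.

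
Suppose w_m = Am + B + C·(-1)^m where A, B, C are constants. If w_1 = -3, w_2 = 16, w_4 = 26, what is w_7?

27

The three given values yield: A + B - C = -3; 2A + B + C = 16; 4A + B + C = 26.
Subtracting the first from the second: A + 2C = 19.
Subtracting the second from the third: 2A = 10.
Solving: C = 7, A = 5, then B = -1.
Therefore w_7 = 35 + (-1) + 7·(-1) = 27.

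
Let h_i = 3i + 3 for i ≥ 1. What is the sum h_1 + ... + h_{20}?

Over i = 1..20: Σi = 210.
Total = (3)·210 + (3)·20 = 690.

690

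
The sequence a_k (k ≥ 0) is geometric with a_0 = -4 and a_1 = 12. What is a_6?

Common ratio r = -3.
a_k = (-4)·(-3)^(k-0).
a_6 = (-4)·(-3)^6 = -2916.

-2916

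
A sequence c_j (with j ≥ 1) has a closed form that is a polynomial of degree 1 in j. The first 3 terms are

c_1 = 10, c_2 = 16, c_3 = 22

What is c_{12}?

1st diffs: 6, 6 (constant).
So c_j = 6j + 4.
Evaluating at j = 12 gives c_{12} = 76.

76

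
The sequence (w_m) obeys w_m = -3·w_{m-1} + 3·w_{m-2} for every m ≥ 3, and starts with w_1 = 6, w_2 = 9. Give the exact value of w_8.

Step forward from the initial values:
w_3 = -9  w_4 = 54  w_5 = -189  w_6 = 729  w_7 = -2754  w_8 = 10449.

10449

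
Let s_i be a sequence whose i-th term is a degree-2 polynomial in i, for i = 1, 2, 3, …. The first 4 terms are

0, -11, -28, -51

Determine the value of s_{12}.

-451

1st diffs: -11, -17, -23.
2nd diffs: -6, -6 (constant).
Newton forward-difference form: s_i = (-11)·C(i-1,1) + (-6)·C(i-1,2).
At i = 12: i-1 = 11, so s_{12} = -121 - 330 = -451.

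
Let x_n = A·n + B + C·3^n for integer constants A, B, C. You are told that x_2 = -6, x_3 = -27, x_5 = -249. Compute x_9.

-19701

At n = 2, 3, 5: 2A + B + 9C = -6; 3A + B + 27C = -27; 5A + B + 243C = -249.
Subtracting the first from the second: A + 18C = -21.
Subtracting the second from the third: 2A + 216C = -222.
Solving: C = -1, A = -3, then B = 9.
Therefore x_9 = -27 + 9 + (-1)·19683 = -19701.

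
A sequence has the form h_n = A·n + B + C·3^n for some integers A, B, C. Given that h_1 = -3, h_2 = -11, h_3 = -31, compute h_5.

-251

Plug in n = 1, 2, 3: A + B + 3C = -3; 2A + B + 9C = -11; 3A + B + 27C = -31.
Subtracting the first from the second: A + 6C = -8.
Subtracting the second from the third: A + 18C = -20.
Solving: C = -1, A = -2, then B = 2.
So h_n = -2·n + 2 + (-1)·3^n; at n=5 this is -251.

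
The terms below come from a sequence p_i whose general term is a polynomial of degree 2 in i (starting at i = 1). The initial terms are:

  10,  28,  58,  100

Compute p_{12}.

1st diffs: 18, 30, 42.
2nd diffs: 12, 12 (constant).
Newton forward-difference form: p_i = 10 + 18·C(i-1,1) + 12·C(i-1,2).
At i = 12: i-1 = 11, so p_{12} = 10 + 198 + 660 = 868.

868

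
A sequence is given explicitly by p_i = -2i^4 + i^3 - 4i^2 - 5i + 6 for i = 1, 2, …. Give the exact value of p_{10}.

p_{10} = -2·10^4 + 1·10^3 - 4·10^2 - 5·10 + 6 = -19444.

-19444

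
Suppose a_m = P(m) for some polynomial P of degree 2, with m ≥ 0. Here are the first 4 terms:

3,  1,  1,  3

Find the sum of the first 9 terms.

1st diffs: -2, 0, 2.
2nd diffs: 2, 2 (constant).
Newton forward-difference form: a_m = 3 + (-2)·C(m,1) + 2·C(m,2).
Continuing: …, 7, 13, 21, 31, …, a_8 = 43.
Summing m = 0..8 (9 terms) gives 123.

123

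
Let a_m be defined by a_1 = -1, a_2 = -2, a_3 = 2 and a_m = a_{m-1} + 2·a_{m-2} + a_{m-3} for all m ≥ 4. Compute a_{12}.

-453

Compute successive terms:
a_4 = -3;  a_5 = -1;  a_6 = -5;  a_7 = -10;  a_8 = -21;  a_9 = -46;  a_{10} = -98;  a_{11} = -211;  a_{12} = -453.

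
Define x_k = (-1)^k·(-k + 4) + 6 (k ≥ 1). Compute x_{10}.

0

(-1)^10 = 1; -k + 4 at k=10 is -6; so x_{10} = 0.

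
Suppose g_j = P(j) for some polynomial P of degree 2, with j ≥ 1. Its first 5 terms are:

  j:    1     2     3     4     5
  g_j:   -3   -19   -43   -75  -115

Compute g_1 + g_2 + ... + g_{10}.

1st diffs: -16, -24, -32, -40.
2nd diffs: -8, -8, -8 (constant).
Newton forward-difference form: g_j = -3 + (-16)·C(j-1,1) + (-8)·C(j-1,2).
Continuing: …, -163, -219, -283, -355, …, g_{10} = -435.
Summing j = 1..10 (10 terms) gives -1710.

-1710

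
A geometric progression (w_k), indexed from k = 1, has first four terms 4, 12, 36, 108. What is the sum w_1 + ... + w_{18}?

Common ratio r = 3.
w_k = 4·3^(k-1).
S = 4·(3^18 - 1)/(3 - 1) = 4·(387420489 - 1)/(2) = 774840976.

774840976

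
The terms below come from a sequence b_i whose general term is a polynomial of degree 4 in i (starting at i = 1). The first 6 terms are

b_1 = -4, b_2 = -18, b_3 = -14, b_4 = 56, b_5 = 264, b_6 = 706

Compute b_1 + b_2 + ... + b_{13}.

1st diffs: -14, 4, 70, 208, 442.
2nd diffs: 18, 66, 138, 234.
3rd diffs: 48, 72, 96.
4th diffs: 24, 24 (constant).
Newton forward-difference form: b_i = -4 + (-14)·C(i-1,1) + 18·C(i-1,2) + 48·C(i-1,3) + 24·C(i-1,4).
Continuing: …, 1502, 2796, 4756, 7574, …, b_{13} = 23456.
Summing i = 1..13 (13 terms) gives 69212.

69212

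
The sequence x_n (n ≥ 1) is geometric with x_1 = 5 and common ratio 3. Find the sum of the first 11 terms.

442865

x_n = 5·3^(n-1).
S = 5·(3^11 - 1)/(3 - 1) = 5·(177147 - 1)/(2) = 442865.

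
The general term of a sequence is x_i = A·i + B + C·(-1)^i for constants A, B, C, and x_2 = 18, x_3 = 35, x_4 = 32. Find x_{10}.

74

Write the equations: 2A + B + C = 18; 3A + B - C = 35; 4A + B + C = 32.
Subtracting the first from the second: A - 2C = 17.
Subtracting the second from the third: A + 2C = -3.
Solving: C = -5, A = 7, then B = 9.
So x_i = 7·i + 9 + (-5)·(-1)^i; at i=10 this is 74.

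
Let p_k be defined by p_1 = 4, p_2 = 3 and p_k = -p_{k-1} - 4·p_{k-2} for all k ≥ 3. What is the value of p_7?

p_3 = -19, p_4 = 7, p_5 = 69, p_6 = -97, p_7 = -179.

-179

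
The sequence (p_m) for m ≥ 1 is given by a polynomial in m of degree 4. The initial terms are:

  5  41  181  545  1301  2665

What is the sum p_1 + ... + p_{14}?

257418

1st diffs: 36, 140, 364, 756, 1364.
2nd diffs: 104, 224, 392, 608.
3rd diffs: 120, 168, 216.
4th diffs: 48, 48 (constant).
So p_m = 2m^4 + 2m^2 + 1.
Continuing: …, 4901, 8321, 13285, 20201, …, p_{14} = 77225.
Summing m = 1..14 (14 terms) gives 257418.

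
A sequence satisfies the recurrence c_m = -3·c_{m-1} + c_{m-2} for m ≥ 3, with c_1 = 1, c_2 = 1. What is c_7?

Applying the relation repeatedly:
c_3 = -2;  c_4 = 7;  c_5 = -23;  c_6 = 76;  c_7 = -251.

-251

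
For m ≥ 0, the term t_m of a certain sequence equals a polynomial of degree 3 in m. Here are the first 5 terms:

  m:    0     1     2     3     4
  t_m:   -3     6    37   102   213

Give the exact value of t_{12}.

1st diffs: 9, 31, 65, 111.
2nd diffs: 22, 34, 46.
3rd diffs: 12, 12 (constant).
So t_m = 2m^3 + 5m^2 + 2m - 3.
Evaluating at m = 12 gives t_{12} = 4197.

4197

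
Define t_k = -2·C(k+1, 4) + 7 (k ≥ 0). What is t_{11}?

-983

C(12, 4) = 495, so t_{11} = -983.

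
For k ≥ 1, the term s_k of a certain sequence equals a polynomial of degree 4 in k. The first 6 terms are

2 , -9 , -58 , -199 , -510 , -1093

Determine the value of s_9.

1st diffs: -11, -49, -141, -311, -583.
2nd diffs: -38, -92, -170, -272.
3rd diffs: -54, -78, -102.
4th diffs: -24, -24 (constant).
So s_k = -k^4 + k^3 - 3k + 5.
Evaluating at k = 9 gives s_9 = -5854.

-5854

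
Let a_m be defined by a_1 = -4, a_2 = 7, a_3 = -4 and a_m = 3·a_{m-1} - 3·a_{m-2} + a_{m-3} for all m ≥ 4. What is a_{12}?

a_4 = -37  a_5 = -92  a_6 = -169  a_7 = -268  a_8 = -389  a_9 = -532  a_{10} = -697  a_{11} = -884  a_{12} = -1093.

-1093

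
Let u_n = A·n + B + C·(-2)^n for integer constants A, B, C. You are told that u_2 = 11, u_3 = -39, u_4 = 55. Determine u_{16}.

At n = 2, 3, 4: 2A + B + 4C = 11; 3A + B - 8C = -39; 4A + B + 16C = 55.
Subtracting the first from the second: A - 12C = -50.
Subtracting the second from the third: A + 24C = 94.
Solving: C = 4, A = -2, then B = -1.
So u_n = -2·n + (-1) + 4·(-2)^n; at n=16 this is 262111.

262111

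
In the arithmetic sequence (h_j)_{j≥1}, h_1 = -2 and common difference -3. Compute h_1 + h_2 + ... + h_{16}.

-392

h_j = -2 + (j - 1)·(-3).
h_{16} = -47; S = 16·(-2 + (-47))/2 = -392.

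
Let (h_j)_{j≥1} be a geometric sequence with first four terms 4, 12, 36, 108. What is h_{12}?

708588

Common ratio r = 3.
h_j = 4·3^(j-1).
h_{12} = 4·3^11 = 708588.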